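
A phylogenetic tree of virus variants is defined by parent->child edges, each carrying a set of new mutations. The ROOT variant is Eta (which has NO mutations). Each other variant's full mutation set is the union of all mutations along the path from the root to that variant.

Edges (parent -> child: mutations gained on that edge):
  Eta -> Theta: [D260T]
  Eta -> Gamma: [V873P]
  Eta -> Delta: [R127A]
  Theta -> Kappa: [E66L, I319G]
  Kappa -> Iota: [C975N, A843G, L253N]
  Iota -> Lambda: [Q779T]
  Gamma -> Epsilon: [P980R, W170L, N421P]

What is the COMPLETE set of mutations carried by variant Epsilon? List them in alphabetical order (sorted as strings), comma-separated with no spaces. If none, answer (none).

At Eta: gained [] -> total []
At Gamma: gained ['V873P'] -> total ['V873P']
At Epsilon: gained ['P980R', 'W170L', 'N421P'] -> total ['N421P', 'P980R', 'V873P', 'W170L']

Answer: N421P,P980R,V873P,W170L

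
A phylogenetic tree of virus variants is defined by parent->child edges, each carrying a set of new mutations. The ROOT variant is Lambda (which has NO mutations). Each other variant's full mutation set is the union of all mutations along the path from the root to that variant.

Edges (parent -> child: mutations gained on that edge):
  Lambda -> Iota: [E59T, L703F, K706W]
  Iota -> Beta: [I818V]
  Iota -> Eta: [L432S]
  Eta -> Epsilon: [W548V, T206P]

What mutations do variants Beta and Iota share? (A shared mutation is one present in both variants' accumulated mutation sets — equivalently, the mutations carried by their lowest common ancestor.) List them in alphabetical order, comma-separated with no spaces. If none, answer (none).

Accumulating mutations along path to Beta:
  At Lambda: gained [] -> total []
  At Iota: gained ['E59T', 'L703F', 'K706W'] -> total ['E59T', 'K706W', 'L703F']
  At Beta: gained ['I818V'] -> total ['E59T', 'I818V', 'K706W', 'L703F']
Mutations(Beta) = ['E59T', 'I818V', 'K706W', 'L703F']
Accumulating mutations along path to Iota:
  At Lambda: gained [] -> total []
  At Iota: gained ['E59T', 'L703F', 'K706W'] -> total ['E59T', 'K706W', 'L703F']
Mutations(Iota) = ['E59T', 'K706W', 'L703F']
Intersection: ['E59T', 'I818V', 'K706W', 'L703F'] ∩ ['E59T', 'K706W', 'L703F'] = ['E59T', 'K706W', 'L703F']

Answer: E59T,K706W,L703F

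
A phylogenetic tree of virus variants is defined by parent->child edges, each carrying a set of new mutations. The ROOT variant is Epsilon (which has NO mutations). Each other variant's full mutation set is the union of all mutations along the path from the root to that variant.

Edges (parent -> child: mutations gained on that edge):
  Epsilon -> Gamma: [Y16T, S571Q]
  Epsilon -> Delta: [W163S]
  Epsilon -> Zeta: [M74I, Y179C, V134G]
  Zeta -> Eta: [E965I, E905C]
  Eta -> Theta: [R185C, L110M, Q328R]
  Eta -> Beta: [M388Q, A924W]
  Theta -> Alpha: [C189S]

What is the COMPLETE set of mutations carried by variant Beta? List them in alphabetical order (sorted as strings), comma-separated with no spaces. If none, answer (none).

At Epsilon: gained [] -> total []
At Zeta: gained ['M74I', 'Y179C', 'V134G'] -> total ['M74I', 'V134G', 'Y179C']
At Eta: gained ['E965I', 'E905C'] -> total ['E905C', 'E965I', 'M74I', 'V134G', 'Y179C']
At Beta: gained ['M388Q', 'A924W'] -> total ['A924W', 'E905C', 'E965I', 'M388Q', 'M74I', 'V134G', 'Y179C']

Answer: A924W,E905C,E965I,M388Q,M74I,V134G,Y179C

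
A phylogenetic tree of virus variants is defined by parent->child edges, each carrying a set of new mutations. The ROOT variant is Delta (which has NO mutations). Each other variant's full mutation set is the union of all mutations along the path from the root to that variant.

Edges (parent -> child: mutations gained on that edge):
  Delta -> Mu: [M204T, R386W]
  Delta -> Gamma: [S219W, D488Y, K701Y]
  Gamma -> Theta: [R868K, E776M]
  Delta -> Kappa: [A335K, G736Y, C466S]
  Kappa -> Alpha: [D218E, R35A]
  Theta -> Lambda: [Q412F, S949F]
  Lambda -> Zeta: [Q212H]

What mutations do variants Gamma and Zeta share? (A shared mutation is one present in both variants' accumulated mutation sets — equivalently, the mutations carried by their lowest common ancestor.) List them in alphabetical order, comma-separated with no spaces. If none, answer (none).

Accumulating mutations along path to Gamma:
  At Delta: gained [] -> total []
  At Gamma: gained ['S219W', 'D488Y', 'K701Y'] -> total ['D488Y', 'K701Y', 'S219W']
Mutations(Gamma) = ['D488Y', 'K701Y', 'S219W']
Accumulating mutations along path to Zeta:
  At Delta: gained [] -> total []
  At Gamma: gained ['S219W', 'D488Y', 'K701Y'] -> total ['D488Y', 'K701Y', 'S219W']
  At Theta: gained ['R868K', 'E776M'] -> total ['D488Y', 'E776M', 'K701Y', 'R868K', 'S219W']
  At Lambda: gained ['Q412F', 'S949F'] -> total ['D488Y', 'E776M', 'K701Y', 'Q412F', 'R868K', 'S219W', 'S949F']
  At Zeta: gained ['Q212H'] -> total ['D488Y', 'E776M', 'K701Y', 'Q212H', 'Q412F', 'R868K', 'S219W', 'S949F']
Mutations(Zeta) = ['D488Y', 'E776M', 'K701Y', 'Q212H', 'Q412F', 'R868K', 'S219W', 'S949F']
Intersection: ['D488Y', 'K701Y', 'S219W'] ∩ ['D488Y', 'E776M', 'K701Y', 'Q212H', 'Q412F', 'R868K', 'S219W', 'S949F'] = ['D488Y', 'K701Y', 'S219W']

Answer: D488Y,K701Y,S219W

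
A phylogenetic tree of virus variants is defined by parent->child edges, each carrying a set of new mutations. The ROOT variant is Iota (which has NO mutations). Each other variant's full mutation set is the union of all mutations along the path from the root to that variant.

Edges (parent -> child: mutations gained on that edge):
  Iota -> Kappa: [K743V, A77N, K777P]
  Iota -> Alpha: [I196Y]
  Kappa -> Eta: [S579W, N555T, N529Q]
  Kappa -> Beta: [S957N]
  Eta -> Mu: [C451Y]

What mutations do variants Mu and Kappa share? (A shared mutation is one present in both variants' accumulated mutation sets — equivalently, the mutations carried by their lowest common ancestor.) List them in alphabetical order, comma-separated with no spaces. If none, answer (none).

Answer: A77N,K743V,K777P

Derivation:
Accumulating mutations along path to Mu:
  At Iota: gained [] -> total []
  At Kappa: gained ['K743V', 'A77N', 'K777P'] -> total ['A77N', 'K743V', 'K777P']
  At Eta: gained ['S579W', 'N555T', 'N529Q'] -> total ['A77N', 'K743V', 'K777P', 'N529Q', 'N555T', 'S579W']
  At Mu: gained ['C451Y'] -> total ['A77N', 'C451Y', 'K743V', 'K777P', 'N529Q', 'N555T', 'S579W']
Mutations(Mu) = ['A77N', 'C451Y', 'K743V', 'K777P', 'N529Q', 'N555T', 'S579W']
Accumulating mutations along path to Kappa:
  At Iota: gained [] -> total []
  At Kappa: gained ['K743V', 'A77N', 'K777P'] -> total ['A77N', 'K743V', 'K777P']
Mutations(Kappa) = ['A77N', 'K743V', 'K777P']
Intersection: ['A77N', 'C451Y', 'K743V', 'K777P', 'N529Q', 'N555T', 'S579W'] ∩ ['A77N', 'K743V', 'K777P'] = ['A77N', 'K743V', 'K777P']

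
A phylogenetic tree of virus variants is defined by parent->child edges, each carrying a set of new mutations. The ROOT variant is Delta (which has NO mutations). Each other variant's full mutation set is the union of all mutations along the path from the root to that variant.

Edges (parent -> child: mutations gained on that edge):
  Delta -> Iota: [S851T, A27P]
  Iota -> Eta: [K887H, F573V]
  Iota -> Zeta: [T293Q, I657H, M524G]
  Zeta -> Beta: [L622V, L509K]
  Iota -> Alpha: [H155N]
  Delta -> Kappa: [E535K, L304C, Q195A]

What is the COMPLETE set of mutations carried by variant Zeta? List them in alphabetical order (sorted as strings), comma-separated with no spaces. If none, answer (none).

At Delta: gained [] -> total []
At Iota: gained ['S851T', 'A27P'] -> total ['A27P', 'S851T']
At Zeta: gained ['T293Q', 'I657H', 'M524G'] -> total ['A27P', 'I657H', 'M524G', 'S851T', 'T293Q']

Answer: A27P,I657H,M524G,S851T,T293Q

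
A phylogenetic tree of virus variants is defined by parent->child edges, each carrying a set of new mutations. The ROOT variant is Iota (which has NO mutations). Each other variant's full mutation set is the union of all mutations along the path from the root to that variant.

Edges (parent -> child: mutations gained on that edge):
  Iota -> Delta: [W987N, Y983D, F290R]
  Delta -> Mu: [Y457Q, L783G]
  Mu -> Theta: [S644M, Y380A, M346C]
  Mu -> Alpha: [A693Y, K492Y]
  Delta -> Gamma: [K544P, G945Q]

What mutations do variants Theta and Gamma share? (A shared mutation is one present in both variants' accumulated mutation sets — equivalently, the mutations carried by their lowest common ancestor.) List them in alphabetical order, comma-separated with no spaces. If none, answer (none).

Answer: F290R,W987N,Y983D

Derivation:
Accumulating mutations along path to Theta:
  At Iota: gained [] -> total []
  At Delta: gained ['W987N', 'Y983D', 'F290R'] -> total ['F290R', 'W987N', 'Y983D']
  At Mu: gained ['Y457Q', 'L783G'] -> total ['F290R', 'L783G', 'W987N', 'Y457Q', 'Y983D']
  At Theta: gained ['S644M', 'Y380A', 'M346C'] -> total ['F290R', 'L783G', 'M346C', 'S644M', 'W987N', 'Y380A', 'Y457Q', 'Y983D']
Mutations(Theta) = ['F290R', 'L783G', 'M346C', 'S644M', 'W987N', 'Y380A', 'Y457Q', 'Y983D']
Accumulating mutations along path to Gamma:
  At Iota: gained [] -> total []
  At Delta: gained ['W987N', 'Y983D', 'F290R'] -> total ['F290R', 'W987N', 'Y983D']
  At Gamma: gained ['K544P', 'G945Q'] -> total ['F290R', 'G945Q', 'K544P', 'W987N', 'Y983D']
Mutations(Gamma) = ['F290R', 'G945Q', 'K544P', 'W987N', 'Y983D']
Intersection: ['F290R', 'L783G', 'M346C', 'S644M', 'W987N', 'Y380A', 'Y457Q', 'Y983D'] ∩ ['F290R', 'G945Q', 'K544P', 'W987N', 'Y983D'] = ['F290R', 'W987N', 'Y983D']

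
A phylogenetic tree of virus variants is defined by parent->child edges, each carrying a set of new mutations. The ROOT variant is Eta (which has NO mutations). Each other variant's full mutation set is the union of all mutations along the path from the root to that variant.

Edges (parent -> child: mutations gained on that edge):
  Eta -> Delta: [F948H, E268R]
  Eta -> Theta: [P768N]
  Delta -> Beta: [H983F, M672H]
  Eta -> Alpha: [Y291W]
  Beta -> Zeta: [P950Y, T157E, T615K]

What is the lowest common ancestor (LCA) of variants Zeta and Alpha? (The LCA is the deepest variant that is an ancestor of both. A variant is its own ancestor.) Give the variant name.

Answer: Eta

Derivation:
Path from root to Zeta: Eta -> Delta -> Beta -> Zeta
  ancestors of Zeta: {Eta, Delta, Beta, Zeta}
Path from root to Alpha: Eta -> Alpha
  ancestors of Alpha: {Eta, Alpha}
Common ancestors: {Eta}
Walk up from Alpha: Alpha (not in ancestors of Zeta), Eta (in ancestors of Zeta)
Deepest common ancestor (LCA) = Eta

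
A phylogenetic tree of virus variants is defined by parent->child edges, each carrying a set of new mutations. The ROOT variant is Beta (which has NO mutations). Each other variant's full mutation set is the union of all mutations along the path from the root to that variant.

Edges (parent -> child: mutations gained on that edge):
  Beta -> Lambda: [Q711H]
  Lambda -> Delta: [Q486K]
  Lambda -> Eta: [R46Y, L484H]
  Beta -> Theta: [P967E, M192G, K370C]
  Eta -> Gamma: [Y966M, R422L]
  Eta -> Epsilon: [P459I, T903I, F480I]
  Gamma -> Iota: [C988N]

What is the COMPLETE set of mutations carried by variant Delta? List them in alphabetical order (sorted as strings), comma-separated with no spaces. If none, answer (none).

At Beta: gained [] -> total []
At Lambda: gained ['Q711H'] -> total ['Q711H']
At Delta: gained ['Q486K'] -> total ['Q486K', 'Q711H']

Answer: Q486K,Q711H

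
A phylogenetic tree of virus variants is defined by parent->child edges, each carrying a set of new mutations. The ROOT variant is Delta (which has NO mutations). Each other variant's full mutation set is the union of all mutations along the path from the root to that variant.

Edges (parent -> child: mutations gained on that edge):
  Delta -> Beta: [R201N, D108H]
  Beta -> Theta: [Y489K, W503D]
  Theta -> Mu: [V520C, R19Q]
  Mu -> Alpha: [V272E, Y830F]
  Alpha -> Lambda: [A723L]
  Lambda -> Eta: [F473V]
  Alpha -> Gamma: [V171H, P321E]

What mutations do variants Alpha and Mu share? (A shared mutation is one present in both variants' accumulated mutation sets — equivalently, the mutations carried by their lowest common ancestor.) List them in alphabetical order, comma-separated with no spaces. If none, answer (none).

Accumulating mutations along path to Alpha:
  At Delta: gained [] -> total []
  At Beta: gained ['R201N', 'D108H'] -> total ['D108H', 'R201N']
  At Theta: gained ['Y489K', 'W503D'] -> total ['D108H', 'R201N', 'W503D', 'Y489K']
  At Mu: gained ['V520C', 'R19Q'] -> total ['D108H', 'R19Q', 'R201N', 'V520C', 'W503D', 'Y489K']
  At Alpha: gained ['V272E', 'Y830F'] -> total ['D108H', 'R19Q', 'R201N', 'V272E', 'V520C', 'W503D', 'Y489K', 'Y830F']
Mutations(Alpha) = ['D108H', 'R19Q', 'R201N', 'V272E', 'V520C', 'W503D', 'Y489K', 'Y830F']
Accumulating mutations along path to Mu:
  At Delta: gained [] -> total []
  At Beta: gained ['R201N', 'D108H'] -> total ['D108H', 'R201N']
  At Theta: gained ['Y489K', 'W503D'] -> total ['D108H', 'R201N', 'W503D', 'Y489K']
  At Mu: gained ['V520C', 'R19Q'] -> total ['D108H', 'R19Q', 'R201N', 'V520C', 'W503D', 'Y489K']
Mutations(Mu) = ['D108H', 'R19Q', 'R201N', 'V520C', 'W503D', 'Y489K']
Intersection: ['D108H', 'R19Q', 'R201N', 'V272E', 'V520C', 'W503D', 'Y489K', 'Y830F'] ∩ ['D108H', 'R19Q', 'R201N', 'V520C', 'W503D', 'Y489K'] = ['D108H', 'R19Q', 'R201N', 'V520C', 'W503D', 'Y489K']

Answer: D108H,R19Q,R201N,V520C,W503D,Y489K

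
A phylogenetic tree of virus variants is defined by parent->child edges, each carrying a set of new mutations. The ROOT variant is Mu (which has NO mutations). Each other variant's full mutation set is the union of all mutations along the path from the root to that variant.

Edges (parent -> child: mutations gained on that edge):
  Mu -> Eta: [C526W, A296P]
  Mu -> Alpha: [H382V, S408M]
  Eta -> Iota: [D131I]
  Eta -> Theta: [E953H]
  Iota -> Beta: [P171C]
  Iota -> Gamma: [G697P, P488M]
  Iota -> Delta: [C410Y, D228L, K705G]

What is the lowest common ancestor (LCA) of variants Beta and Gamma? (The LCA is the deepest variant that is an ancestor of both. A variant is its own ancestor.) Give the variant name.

Path from root to Beta: Mu -> Eta -> Iota -> Beta
  ancestors of Beta: {Mu, Eta, Iota, Beta}
Path from root to Gamma: Mu -> Eta -> Iota -> Gamma
  ancestors of Gamma: {Mu, Eta, Iota, Gamma}
Common ancestors: {Mu, Eta, Iota}
Walk up from Gamma: Gamma (not in ancestors of Beta), Iota (in ancestors of Beta), Eta (in ancestors of Beta), Mu (in ancestors of Beta)
Deepest common ancestor (LCA) = Iota

Answer: Iota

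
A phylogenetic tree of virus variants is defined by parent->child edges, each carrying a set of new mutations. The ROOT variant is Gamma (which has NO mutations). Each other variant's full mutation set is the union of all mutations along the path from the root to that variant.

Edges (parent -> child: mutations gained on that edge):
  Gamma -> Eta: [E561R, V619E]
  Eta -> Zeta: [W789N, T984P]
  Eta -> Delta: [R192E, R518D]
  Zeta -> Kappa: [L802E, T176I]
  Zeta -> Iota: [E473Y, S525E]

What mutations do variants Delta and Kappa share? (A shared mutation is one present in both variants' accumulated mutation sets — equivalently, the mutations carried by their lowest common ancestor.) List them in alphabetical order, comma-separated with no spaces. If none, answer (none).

Accumulating mutations along path to Delta:
  At Gamma: gained [] -> total []
  At Eta: gained ['E561R', 'V619E'] -> total ['E561R', 'V619E']
  At Delta: gained ['R192E', 'R518D'] -> total ['E561R', 'R192E', 'R518D', 'V619E']
Mutations(Delta) = ['E561R', 'R192E', 'R518D', 'V619E']
Accumulating mutations along path to Kappa:
  At Gamma: gained [] -> total []
  At Eta: gained ['E561R', 'V619E'] -> total ['E561R', 'V619E']
  At Zeta: gained ['W789N', 'T984P'] -> total ['E561R', 'T984P', 'V619E', 'W789N']
  At Kappa: gained ['L802E', 'T176I'] -> total ['E561R', 'L802E', 'T176I', 'T984P', 'V619E', 'W789N']
Mutations(Kappa) = ['E561R', 'L802E', 'T176I', 'T984P', 'V619E', 'W789N']
Intersection: ['E561R', 'R192E', 'R518D', 'V619E'] ∩ ['E561R', 'L802E', 'T176I', 'T984P', 'V619E', 'W789N'] = ['E561R', 'V619E']

Answer: E561R,V619E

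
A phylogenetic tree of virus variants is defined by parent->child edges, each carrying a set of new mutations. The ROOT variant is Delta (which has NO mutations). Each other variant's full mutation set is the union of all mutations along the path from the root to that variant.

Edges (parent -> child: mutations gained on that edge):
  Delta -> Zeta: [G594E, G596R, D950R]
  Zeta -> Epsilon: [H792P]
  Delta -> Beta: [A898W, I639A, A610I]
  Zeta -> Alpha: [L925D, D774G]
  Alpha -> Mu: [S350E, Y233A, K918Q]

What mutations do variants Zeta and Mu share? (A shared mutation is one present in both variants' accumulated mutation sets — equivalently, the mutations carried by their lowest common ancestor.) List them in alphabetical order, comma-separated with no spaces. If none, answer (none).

Accumulating mutations along path to Zeta:
  At Delta: gained [] -> total []
  At Zeta: gained ['G594E', 'G596R', 'D950R'] -> total ['D950R', 'G594E', 'G596R']
Mutations(Zeta) = ['D950R', 'G594E', 'G596R']
Accumulating mutations along path to Mu:
  At Delta: gained [] -> total []
  At Zeta: gained ['G594E', 'G596R', 'D950R'] -> total ['D950R', 'G594E', 'G596R']
  At Alpha: gained ['L925D', 'D774G'] -> total ['D774G', 'D950R', 'G594E', 'G596R', 'L925D']
  At Mu: gained ['S350E', 'Y233A', 'K918Q'] -> total ['D774G', 'D950R', 'G594E', 'G596R', 'K918Q', 'L925D', 'S350E', 'Y233A']
Mutations(Mu) = ['D774G', 'D950R', 'G594E', 'G596R', 'K918Q', 'L925D', 'S350E', 'Y233A']
Intersection: ['D950R', 'G594E', 'G596R'] ∩ ['D774G', 'D950R', 'G594E', 'G596R', 'K918Q', 'L925D', 'S350E', 'Y233A'] = ['D950R', 'G594E', 'G596R']

Answer: D950R,G594E,G596R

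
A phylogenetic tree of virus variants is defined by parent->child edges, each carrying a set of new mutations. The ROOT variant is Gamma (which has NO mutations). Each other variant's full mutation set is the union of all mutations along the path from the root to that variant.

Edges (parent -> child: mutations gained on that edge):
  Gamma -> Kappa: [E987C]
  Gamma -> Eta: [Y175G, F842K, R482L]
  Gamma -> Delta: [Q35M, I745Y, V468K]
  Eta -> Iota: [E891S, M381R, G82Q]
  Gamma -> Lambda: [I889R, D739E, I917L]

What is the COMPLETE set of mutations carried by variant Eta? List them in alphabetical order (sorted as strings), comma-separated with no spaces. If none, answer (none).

Answer: F842K,R482L,Y175G

Derivation:
At Gamma: gained [] -> total []
At Eta: gained ['Y175G', 'F842K', 'R482L'] -> total ['F842K', 'R482L', 'Y175G']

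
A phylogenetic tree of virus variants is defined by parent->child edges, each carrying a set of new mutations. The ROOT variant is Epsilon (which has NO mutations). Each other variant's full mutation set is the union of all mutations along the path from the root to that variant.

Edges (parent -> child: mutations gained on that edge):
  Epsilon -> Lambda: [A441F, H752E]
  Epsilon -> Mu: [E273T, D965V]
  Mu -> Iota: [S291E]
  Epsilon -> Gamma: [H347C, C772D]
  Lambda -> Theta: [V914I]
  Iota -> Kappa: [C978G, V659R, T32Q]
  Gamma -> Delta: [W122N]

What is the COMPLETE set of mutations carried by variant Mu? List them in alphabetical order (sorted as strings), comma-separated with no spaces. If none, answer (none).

At Epsilon: gained [] -> total []
At Mu: gained ['E273T', 'D965V'] -> total ['D965V', 'E273T']

Answer: D965V,E273T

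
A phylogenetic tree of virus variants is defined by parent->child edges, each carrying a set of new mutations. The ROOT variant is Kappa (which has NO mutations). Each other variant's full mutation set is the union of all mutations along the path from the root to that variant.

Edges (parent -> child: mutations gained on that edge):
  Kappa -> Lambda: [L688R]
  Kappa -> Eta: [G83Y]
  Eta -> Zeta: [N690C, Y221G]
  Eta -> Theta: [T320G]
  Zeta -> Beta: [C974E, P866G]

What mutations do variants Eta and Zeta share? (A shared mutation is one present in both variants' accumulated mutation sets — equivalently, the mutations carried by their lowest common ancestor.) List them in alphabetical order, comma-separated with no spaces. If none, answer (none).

Accumulating mutations along path to Eta:
  At Kappa: gained [] -> total []
  At Eta: gained ['G83Y'] -> total ['G83Y']
Mutations(Eta) = ['G83Y']
Accumulating mutations along path to Zeta:
  At Kappa: gained [] -> total []
  At Eta: gained ['G83Y'] -> total ['G83Y']
  At Zeta: gained ['N690C', 'Y221G'] -> total ['G83Y', 'N690C', 'Y221G']
Mutations(Zeta) = ['G83Y', 'N690C', 'Y221G']
Intersection: ['G83Y'] ∩ ['G83Y', 'N690C', 'Y221G'] = ['G83Y']

Answer: G83Y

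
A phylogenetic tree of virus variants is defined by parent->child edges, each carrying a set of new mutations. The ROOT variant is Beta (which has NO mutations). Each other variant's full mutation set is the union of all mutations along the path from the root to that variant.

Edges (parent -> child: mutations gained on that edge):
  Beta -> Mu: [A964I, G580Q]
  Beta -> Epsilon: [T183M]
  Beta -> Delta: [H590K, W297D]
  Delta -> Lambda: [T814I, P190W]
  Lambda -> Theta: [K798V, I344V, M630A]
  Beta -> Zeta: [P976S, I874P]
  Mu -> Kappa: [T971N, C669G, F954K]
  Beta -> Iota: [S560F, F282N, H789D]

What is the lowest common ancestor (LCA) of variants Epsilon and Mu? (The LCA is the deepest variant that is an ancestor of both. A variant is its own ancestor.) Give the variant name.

Answer: Beta

Derivation:
Path from root to Epsilon: Beta -> Epsilon
  ancestors of Epsilon: {Beta, Epsilon}
Path from root to Mu: Beta -> Mu
  ancestors of Mu: {Beta, Mu}
Common ancestors: {Beta}
Walk up from Mu: Mu (not in ancestors of Epsilon), Beta (in ancestors of Epsilon)
Deepest common ancestor (LCA) = Beta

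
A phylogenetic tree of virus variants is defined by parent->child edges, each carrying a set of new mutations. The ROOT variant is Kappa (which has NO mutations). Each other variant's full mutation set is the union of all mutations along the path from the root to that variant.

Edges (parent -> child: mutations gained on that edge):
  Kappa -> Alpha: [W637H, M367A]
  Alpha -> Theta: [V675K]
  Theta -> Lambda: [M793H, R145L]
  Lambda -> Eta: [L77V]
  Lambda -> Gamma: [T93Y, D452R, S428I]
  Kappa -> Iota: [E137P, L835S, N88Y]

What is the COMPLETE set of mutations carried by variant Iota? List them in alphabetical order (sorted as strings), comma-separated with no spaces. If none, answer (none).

At Kappa: gained [] -> total []
At Iota: gained ['E137P', 'L835S', 'N88Y'] -> total ['E137P', 'L835S', 'N88Y']

Answer: E137P,L835S,N88Y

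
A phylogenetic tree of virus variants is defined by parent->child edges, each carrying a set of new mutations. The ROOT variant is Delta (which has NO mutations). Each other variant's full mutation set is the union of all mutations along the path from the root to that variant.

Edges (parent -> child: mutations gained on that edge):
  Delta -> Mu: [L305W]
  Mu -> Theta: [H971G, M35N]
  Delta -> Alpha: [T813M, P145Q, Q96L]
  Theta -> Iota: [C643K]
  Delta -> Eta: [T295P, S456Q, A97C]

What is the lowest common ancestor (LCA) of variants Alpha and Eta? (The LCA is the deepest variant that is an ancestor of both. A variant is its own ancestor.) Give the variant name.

Answer: Delta

Derivation:
Path from root to Alpha: Delta -> Alpha
  ancestors of Alpha: {Delta, Alpha}
Path from root to Eta: Delta -> Eta
  ancestors of Eta: {Delta, Eta}
Common ancestors: {Delta}
Walk up from Eta: Eta (not in ancestors of Alpha), Delta (in ancestors of Alpha)
Deepest common ancestor (LCA) = Delta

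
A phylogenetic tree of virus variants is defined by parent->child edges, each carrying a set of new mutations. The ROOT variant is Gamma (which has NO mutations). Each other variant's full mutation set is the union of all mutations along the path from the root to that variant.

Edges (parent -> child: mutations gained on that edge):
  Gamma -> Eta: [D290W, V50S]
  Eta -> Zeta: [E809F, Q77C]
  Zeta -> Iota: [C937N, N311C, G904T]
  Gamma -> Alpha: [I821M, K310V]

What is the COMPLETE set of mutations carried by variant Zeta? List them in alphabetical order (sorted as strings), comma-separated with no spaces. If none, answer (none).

At Gamma: gained [] -> total []
At Eta: gained ['D290W', 'V50S'] -> total ['D290W', 'V50S']
At Zeta: gained ['E809F', 'Q77C'] -> total ['D290W', 'E809F', 'Q77C', 'V50S']

Answer: D290W,E809F,Q77C,V50S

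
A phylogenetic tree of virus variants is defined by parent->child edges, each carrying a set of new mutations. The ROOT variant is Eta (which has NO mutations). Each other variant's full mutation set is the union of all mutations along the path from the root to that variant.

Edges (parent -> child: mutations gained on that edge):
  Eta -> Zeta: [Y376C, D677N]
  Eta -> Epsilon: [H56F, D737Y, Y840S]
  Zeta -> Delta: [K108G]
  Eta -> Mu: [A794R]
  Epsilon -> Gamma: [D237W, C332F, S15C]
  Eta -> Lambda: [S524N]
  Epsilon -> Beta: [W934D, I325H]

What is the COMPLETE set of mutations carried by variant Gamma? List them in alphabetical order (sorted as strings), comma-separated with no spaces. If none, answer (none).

At Eta: gained [] -> total []
At Epsilon: gained ['H56F', 'D737Y', 'Y840S'] -> total ['D737Y', 'H56F', 'Y840S']
At Gamma: gained ['D237W', 'C332F', 'S15C'] -> total ['C332F', 'D237W', 'D737Y', 'H56F', 'S15C', 'Y840S']

Answer: C332F,D237W,D737Y,H56F,S15C,Y840S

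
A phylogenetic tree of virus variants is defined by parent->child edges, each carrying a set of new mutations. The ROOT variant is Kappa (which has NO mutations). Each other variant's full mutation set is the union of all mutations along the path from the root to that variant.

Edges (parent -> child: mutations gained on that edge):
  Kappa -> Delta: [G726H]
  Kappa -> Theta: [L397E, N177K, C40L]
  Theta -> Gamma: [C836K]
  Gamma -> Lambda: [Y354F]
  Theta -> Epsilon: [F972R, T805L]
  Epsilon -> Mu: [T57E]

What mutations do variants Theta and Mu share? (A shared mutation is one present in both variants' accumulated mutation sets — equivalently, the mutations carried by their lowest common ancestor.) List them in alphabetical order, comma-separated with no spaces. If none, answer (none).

Accumulating mutations along path to Theta:
  At Kappa: gained [] -> total []
  At Theta: gained ['L397E', 'N177K', 'C40L'] -> total ['C40L', 'L397E', 'N177K']
Mutations(Theta) = ['C40L', 'L397E', 'N177K']
Accumulating mutations along path to Mu:
  At Kappa: gained [] -> total []
  At Theta: gained ['L397E', 'N177K', 'C40L'] -> total ['C40L', 'L397E', 'N177K']
  At Epsilon: gained ['F972R', 'T805L'] -> total ['C40L', 'F972R', 'L397E', 'N177K', 'T805L']
  At Mu: gained ['T57E'] -> total ['C40L', 'F972R', 'L397E', 'N177K', 'T57E', 'T805L']
Mutations(Mu) = ['C40L', 'F972R', 'L397E', 'N177K', 'T57E', 'T805L']
Intersection: ['C40L', 'L397E', 'N177K'] ∩ ['C40L', 'F972R', 'L397E', 'N177K', 'T57E', 'T805L'] = ['C40L', 'L397E', 'N177K']

Answer: C40L,L397E,N177K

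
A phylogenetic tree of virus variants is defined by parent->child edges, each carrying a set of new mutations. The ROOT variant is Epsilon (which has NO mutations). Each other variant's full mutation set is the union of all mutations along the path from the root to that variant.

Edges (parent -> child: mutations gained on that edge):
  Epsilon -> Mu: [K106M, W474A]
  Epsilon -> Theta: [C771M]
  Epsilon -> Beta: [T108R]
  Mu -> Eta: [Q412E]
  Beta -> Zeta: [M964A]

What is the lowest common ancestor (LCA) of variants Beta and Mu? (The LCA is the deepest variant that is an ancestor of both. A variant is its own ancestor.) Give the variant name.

Answer: Epsilon

Derivation:
Path from root to Beta: Epsilon -> Beta
  ancestors of Beta: {Epsilon, Beta}
Path from root to Mu: Epsilon -> Mu
  ancestors of Mu: {Epsilon, Mu}
Common ancestors: {Epsilon}
Walk up from Mu: Mu (not in ancestors of Beta), Epsilon (in ancestors of Beta)
Deepest common ancestor (LCA) = Epsilon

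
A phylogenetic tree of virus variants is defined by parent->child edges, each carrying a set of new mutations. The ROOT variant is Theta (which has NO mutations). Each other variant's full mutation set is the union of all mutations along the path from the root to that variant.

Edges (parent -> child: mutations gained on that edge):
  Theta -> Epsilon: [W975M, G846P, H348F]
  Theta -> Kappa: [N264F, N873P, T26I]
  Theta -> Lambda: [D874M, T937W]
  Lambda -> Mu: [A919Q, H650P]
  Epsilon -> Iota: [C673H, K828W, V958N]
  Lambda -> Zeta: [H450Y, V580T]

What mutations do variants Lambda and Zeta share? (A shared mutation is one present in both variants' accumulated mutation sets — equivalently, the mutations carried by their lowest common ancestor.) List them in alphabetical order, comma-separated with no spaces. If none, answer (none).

Answer: D874M,T937W

Derivation:
Accumulating mutations along path to Lambda:
  At Theta: gained [] -> total []
  At Lambda: gained ['D874M', 'T937W'] -> total ['D874M', 'T937W']
Mutations(Lambda) = ['D874M', 'T937W']
Accumulating mutations along path to Zeta:
  At Theta: gained [] -> total []
  At Lambda: gained ['D874M', 'T937W'] -> total ['D874M', 'T937W']
  At Zeta: gained ['H450Y', 'V580T'] -> total ['D874M', 'H450Y', 'T937W', 'V580T']
Mutations(Zeta) = ['D874M', 'H450Y', 'T937W', 'V580T']
Intersection: ['D874M', 'T937W'] ∩ ['D874M', 'H450Y', 'T937W', 'V580T'] = ['D874M', 'T937W']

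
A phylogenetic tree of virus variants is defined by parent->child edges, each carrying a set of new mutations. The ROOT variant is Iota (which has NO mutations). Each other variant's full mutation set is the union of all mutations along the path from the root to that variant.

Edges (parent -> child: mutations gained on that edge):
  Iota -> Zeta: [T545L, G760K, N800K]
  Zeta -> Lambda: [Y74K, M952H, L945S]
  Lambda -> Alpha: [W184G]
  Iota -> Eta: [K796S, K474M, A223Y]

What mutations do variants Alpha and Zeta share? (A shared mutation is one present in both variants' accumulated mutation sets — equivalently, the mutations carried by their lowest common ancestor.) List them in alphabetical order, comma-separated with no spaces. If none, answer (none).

Accumulating mutations along path to Alpha:
  At Iota: gained [] -> total []
  At Zeta: gained ['T545L', 'G760K', 'N800K'] -> total ['G760K', 'N800K', 'T545L']
  At Lambda: gained ['Y74K', 'M952H', 'L945S'] -> total ['G760K', 'L945S', 'M952H', 'N800K', 'T545L', 'Y74K']
  At Alpha: gained ['W184G'] -> total ['G760K', 'L945S', 'M952H', 'N800K', 'T545L', 'W184G', 'Y74K']
Mutations(Alpha) = ['G760K', 'L945S', 'M952H', 'N800K', 'T545L', 'W184G', 'Y74K']
Accumulating mutations along path to Zeta:
  At Iota: gained [] -> total []
  At Zeta: gained ['T545L', 'G760K', 'N800K'] -> total ['G760K', 'N800K', 'T545L']
Mutations(Zeta) = ['G760K', 'N800K', 'T545L']
Intersection: ['G760K', 'L945S', 'M952H', 'N800K', 'T545L', 'W184G', 'Y74K'] ∩ ['G760K', 'N800K', 'T545L'] = ['G760K', 'N800K', 'T545L']

Answer: G760K,N800K,T545L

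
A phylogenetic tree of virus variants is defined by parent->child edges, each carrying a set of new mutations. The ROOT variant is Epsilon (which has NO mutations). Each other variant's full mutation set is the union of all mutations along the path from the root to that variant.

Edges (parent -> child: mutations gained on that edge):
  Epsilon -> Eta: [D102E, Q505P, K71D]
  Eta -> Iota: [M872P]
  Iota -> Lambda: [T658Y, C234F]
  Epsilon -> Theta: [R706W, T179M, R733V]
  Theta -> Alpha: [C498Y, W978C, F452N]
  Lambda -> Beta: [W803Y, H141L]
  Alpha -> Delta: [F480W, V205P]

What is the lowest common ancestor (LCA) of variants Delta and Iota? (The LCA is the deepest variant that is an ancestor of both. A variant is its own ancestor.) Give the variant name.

Answer: Epsilon

Derivation:
Path from root to Delta: Epsilon -> Theta -> Alpha -> Delta
  ancestors of Delta: {Epsilon, Theta, Alpha, Delta}
Path from root to Iota: Epsilon -> Eta -> Iota
  ancestors of Iota: {Epsilon, Eta, Iota}
Common ancestors: {Epsilon}
Walk up from Iota: Iota (not in ancestors of Delta), Eta (not in ancestors of Delta), Epsilon (in ancestors of Delta)
Deepest common ancestor (LCA) = Epsilon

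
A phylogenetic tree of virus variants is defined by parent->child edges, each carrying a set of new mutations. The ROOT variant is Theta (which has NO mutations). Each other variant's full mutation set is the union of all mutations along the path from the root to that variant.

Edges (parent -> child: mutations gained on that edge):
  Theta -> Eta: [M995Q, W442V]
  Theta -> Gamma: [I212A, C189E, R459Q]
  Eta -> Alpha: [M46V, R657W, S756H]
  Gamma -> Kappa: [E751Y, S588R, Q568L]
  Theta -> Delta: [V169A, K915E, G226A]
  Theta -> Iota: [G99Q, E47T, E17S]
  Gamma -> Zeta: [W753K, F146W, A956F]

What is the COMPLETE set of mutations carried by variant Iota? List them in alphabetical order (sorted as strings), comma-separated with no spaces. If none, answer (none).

At Theta: gained [] -> total []
At Iota: gained ['G99Q', 'E47T', 'E17S'] -> total ['E17S', 'E47T', 'G99Q']

Answer: E17S,E47T,G99Q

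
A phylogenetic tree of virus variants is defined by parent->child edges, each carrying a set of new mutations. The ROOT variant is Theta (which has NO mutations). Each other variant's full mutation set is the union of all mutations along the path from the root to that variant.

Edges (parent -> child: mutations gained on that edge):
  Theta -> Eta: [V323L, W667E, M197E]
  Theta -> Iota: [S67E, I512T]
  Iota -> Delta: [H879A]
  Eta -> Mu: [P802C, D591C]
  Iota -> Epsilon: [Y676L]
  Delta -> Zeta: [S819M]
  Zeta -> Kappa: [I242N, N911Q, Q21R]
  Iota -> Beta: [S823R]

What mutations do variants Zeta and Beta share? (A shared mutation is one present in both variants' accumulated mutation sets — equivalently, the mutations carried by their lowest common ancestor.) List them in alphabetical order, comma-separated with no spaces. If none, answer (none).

Answer: I512T,S67E

Derivation:
Accumulating mutations along path to Zeta:
  At Theta: gained [] -> total []
  At Iota: gained ['S67E', 'I512T'] -> total ['I512T', 'S67E']
  At Delta: gained ['H879A'] -> total ['H879A', 'I512T', 'S67E']
  At Zeta: gained ['S819M'] -> total ['H879A', 'I512T', 'S67E', 'S819M']
Mutations(Zeta) = ['H879A', 'I512T', 'S67E', 'S819M']
Accumulating mutations along path to Beta:
  At Theta: gained [] -> total []
  At Iota: gained ['S67E', 'I512T'] -> total ['I512T', 'S67E']
  At Beta: gained ['S823R'] -> total ['I512T', 'S67E', 'S823R']
Mutations(Beta) = ['I512T', 'S67E', 'S823R']
Intersection: ['H879A', 'I512T', 'S67E', 'S819M'] ∩ ['I512T', 'S67E', 'S823R'] = ['I512T', 'S67E']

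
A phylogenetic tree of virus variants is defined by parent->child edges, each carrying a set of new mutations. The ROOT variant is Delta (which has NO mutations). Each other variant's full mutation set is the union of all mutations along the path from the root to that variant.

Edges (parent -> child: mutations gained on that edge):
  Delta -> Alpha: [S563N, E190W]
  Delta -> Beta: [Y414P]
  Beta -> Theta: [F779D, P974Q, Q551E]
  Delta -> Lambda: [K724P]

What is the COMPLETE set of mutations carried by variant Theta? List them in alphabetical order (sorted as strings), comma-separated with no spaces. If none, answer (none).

Answer: F779D,P974Q,Q551E,Y414P

Derivation:
At Delta: gained [] -> total []
At Beta: gained ['Y414P'] -> total ['Y414P']
At Theta: gained ['F779D', 'P974Q', 'Q551E'] -> total ['F779D', 'P974Q', 'Q551E', 'Y414P']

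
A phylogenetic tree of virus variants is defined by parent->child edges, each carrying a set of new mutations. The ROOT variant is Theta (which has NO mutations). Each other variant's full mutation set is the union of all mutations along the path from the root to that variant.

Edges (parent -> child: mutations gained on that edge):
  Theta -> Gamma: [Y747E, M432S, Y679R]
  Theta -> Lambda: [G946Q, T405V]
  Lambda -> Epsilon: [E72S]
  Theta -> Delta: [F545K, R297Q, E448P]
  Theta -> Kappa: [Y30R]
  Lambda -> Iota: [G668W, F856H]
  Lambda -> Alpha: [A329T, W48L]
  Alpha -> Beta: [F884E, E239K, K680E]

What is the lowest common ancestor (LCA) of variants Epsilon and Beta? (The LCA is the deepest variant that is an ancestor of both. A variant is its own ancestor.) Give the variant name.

Path from root to Epsilon: Theta -> Lambda -> Epsilon
  ancestors of Epsilon: {Theta, Lambda, Epsilon}
Path from root to Beta: Theta -> Lambda -> Alpha -> Beta
  ancestors of Beta: {Theta, Lambda, Alpha, Beta}
Common ancestors: {Theta, Lambda}
Walk up from Beta: Beta (not in ancestors of Epsilon), Alpha (not in ancestors of Epsilon), Lambda (in ancestors of Epsilon), Theta (in ancestors of Epsilon)
Deepest common ancestor (LCA) = Lambda

Answer: Lambda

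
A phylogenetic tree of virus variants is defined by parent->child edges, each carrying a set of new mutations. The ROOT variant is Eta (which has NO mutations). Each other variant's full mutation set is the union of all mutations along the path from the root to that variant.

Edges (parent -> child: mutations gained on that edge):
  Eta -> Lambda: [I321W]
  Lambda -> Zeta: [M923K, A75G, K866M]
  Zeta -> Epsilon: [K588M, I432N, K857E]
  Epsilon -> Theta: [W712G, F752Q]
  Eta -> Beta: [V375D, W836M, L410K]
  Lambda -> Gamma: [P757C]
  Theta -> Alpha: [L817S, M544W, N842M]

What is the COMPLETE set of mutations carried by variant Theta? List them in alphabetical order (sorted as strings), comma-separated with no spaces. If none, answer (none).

At Eta: gained [] -> total []
At Lambda: gained ['I321W'] -> total ['I321W']
At Zeta: gained ['M923K', 'A75G', 'K866M'] -> total ['A75G', 'I321W', 'K866M', 'M923K']
At Epsilon: gained ['K588M', 'I432N', 'K857E'] -> total ['A75G', 'I321W', 'I432N', 'K588M', 'K857E', 'K866M', 'M923K']
At Theta: gained ['W712G', 'F752Q'] -> total ['A75G', 'F752Q', 'I321W', 'I432N', 'K588M', 'K857E', 'K866M', 'M923K', 'W712G']

Answer: A75G,F752Q,I321W,I432N,K588M,K857E,K866M,M923K,W712G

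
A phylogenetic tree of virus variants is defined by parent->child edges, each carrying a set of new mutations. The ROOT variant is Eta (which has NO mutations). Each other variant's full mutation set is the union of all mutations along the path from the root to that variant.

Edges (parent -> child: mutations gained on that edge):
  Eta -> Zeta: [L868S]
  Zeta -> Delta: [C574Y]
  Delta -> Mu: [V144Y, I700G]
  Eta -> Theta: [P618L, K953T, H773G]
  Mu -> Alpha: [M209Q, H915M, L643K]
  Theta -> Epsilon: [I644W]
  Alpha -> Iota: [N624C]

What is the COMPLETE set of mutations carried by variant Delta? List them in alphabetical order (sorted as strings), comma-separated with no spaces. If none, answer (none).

At Eta: gained [] -> total []
At Zeta: gained ['L868S'] -> total ['L868S']
At Delta: gained ['C574Y'] -> total ['C574Y', 'L868S']

Answer: C574Y,L868S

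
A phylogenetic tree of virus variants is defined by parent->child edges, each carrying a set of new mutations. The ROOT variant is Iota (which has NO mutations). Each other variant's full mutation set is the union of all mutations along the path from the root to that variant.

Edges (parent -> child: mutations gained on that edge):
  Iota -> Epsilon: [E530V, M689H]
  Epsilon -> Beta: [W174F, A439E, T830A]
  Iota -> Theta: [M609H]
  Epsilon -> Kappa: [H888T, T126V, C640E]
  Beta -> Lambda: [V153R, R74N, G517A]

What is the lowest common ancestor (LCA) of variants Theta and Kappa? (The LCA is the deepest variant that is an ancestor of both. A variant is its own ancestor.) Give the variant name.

Path from root to Theta: Iota -> Theta
  ancestors of Theta: {Iota, Theta}
Path from root to Kappa: Iota -> Epsilon -> Kappa
  ancestors of Kappa: {Iota, Epsilon, Kappa}
Common ancestors: {Iota}
Walk up from Kappa: Kappa (not in ancestors of Theta), Epsilon (not in ancestors of Theta), Iota (in ancestors of Theta)
Deepest common ancestor (LCA) = Iota

Answer: Iota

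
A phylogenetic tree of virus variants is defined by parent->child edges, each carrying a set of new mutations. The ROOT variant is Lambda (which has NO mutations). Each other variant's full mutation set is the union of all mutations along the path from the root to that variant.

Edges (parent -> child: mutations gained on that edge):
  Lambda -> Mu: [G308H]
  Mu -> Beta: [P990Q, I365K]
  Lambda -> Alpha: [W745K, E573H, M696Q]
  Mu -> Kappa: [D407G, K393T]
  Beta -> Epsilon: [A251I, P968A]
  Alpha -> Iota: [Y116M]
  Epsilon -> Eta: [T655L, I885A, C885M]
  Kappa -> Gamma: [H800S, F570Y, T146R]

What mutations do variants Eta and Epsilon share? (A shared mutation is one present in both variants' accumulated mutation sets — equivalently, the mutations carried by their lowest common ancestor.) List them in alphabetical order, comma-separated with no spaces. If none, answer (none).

Accumulating mutations along path to Eta:
  At Lambda: gained [] -> total []
  At Mu: gained ['G308H'] -> total ['G308H']
  At Beta: gained ['P990Q', 'I365K'] -> total ['G308H', 'I365K', 'P990Q']
  At Epsilon: gained ['A251I', 'P968A'] -> total ['A251I', 'G308H', 'I365K', 'P968A', 'P990Q']
  At Eta: gained ['T655L', 'I885A', 'C885M'] -> total ['A251I', 'C885M', 'G308H', 'I365K', 'I885A', 'P968A', 'P990Q', 'T655L']
Mutations(Eta) = ['A251I', 'C885M', 'G308H', 'I365K', 'I885A', 'P968A', 'P990Q', 'T655L']
Accumulating mutations along path to Epsilon:
  At Lambda: gained [] -> total []
  At Mu: gained ['G308H'] -> total ['G308H']
  At Beta: gained ['P990Q', 'I365K'] -> total ['G308H', 'I365K', 'P990Q']
  At Epsilon: gained ['A251I', 'P968A'] -> total ['A251I', 'G308H', 'I365K', 'P968A', 'P990Q']
Mutations(Epsilon) = ['A251I', 'G308H', 'I365K', 'P968A', 'P990Q']
Intersection: ['A251I', 'C885M', 'G308H', 'I365K', 'I885A', 'P968A', 'P990Q', 'T655L'] ∩ ['A251I', 'G308H', 'I365K', 'P968A', 'P990Q'] = ['A251I', 'G308H', 'I365K', 'P968A', 'P990Q']

Answer: A251I,G308H,I365K,P968A,P990Q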